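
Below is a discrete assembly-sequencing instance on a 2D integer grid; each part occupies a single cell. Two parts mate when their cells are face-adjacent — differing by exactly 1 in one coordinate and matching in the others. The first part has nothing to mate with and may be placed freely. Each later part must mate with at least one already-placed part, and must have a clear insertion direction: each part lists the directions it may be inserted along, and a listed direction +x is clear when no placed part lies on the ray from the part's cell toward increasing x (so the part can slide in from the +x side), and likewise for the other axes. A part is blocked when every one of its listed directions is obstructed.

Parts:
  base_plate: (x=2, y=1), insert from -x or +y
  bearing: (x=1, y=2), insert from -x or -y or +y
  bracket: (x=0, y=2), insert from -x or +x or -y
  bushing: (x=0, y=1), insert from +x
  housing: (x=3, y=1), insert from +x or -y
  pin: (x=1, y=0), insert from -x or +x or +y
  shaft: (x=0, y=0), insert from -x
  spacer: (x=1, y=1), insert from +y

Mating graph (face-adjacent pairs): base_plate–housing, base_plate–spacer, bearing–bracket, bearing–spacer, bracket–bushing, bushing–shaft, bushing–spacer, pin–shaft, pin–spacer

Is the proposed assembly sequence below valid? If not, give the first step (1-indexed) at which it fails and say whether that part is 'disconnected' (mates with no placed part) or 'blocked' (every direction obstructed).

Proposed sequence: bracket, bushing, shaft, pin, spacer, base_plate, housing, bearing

1. bracket@(0, 2) [-x clear] — {bracket}
2. bushing@(0, 1) [+x clear] — {bracket, bushing}
3. shaft@(0, 0) [-x clear] — {bracket, bushing, shaft}
4. pin@(1, 0) [+x clear] — {bracket, bushing, pin, shaft}
5. spacer@(1, 1) [+y clear] — {bracket, bushing, pin, shaft, spacer}
6. base_plate@(2, 1) [+y clear] — {base_plate, bracket, bushing, pin, shaft, spacer}
7. housing@(3, 1) [+x clear] — {base_plate, bracket, bushing, housing, pin, shaft, spacer}
8. bearing@(1, 2) [+y clear] — {base_plate, bearing, bracket, bushing, housing, pin, shaft, spacer}

Valid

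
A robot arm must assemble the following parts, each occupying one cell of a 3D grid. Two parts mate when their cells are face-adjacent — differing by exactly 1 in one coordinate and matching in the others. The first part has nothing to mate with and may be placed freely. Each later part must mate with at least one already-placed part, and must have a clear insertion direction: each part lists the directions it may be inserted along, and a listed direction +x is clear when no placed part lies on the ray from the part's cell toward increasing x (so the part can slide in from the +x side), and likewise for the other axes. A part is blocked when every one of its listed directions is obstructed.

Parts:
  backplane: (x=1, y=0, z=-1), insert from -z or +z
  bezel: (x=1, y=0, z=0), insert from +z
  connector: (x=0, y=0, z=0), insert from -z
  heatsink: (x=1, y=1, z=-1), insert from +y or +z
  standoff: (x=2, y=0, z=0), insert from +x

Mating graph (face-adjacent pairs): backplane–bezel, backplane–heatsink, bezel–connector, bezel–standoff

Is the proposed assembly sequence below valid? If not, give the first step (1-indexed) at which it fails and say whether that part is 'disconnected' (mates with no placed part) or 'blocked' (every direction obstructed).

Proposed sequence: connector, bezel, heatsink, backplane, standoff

Invalid at step 3 (disconnected)

1. connector@(0, 0, 0) [-z clear] — {connector}
2. bezel@(1, 0, 0) [+z clear] — {bezel, connector}
3. heatsink@(1, 1, -1) — no placed neighbour ⇒ disconnected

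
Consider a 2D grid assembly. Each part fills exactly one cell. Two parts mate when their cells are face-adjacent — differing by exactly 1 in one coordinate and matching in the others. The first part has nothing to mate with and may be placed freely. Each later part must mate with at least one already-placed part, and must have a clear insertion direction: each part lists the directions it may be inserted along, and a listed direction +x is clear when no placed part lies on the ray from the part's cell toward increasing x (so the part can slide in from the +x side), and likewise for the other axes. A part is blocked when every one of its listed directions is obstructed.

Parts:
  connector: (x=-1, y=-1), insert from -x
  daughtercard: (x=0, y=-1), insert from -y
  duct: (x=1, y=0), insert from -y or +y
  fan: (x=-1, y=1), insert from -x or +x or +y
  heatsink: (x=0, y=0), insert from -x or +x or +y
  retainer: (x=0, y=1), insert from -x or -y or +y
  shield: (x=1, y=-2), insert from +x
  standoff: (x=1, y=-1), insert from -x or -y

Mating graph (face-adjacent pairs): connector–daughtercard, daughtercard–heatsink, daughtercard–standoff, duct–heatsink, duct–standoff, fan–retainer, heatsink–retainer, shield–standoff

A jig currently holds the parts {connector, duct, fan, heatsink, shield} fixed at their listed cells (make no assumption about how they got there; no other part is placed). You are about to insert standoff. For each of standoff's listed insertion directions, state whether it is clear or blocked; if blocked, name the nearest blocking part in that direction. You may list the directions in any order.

-x: blocked by connector; -y: blocked by shield

-x: nearest on ray is connector@(-1, -1) ⇒ blocked
-y: nearest on ray is shield@(1, -2) ⇒ blocked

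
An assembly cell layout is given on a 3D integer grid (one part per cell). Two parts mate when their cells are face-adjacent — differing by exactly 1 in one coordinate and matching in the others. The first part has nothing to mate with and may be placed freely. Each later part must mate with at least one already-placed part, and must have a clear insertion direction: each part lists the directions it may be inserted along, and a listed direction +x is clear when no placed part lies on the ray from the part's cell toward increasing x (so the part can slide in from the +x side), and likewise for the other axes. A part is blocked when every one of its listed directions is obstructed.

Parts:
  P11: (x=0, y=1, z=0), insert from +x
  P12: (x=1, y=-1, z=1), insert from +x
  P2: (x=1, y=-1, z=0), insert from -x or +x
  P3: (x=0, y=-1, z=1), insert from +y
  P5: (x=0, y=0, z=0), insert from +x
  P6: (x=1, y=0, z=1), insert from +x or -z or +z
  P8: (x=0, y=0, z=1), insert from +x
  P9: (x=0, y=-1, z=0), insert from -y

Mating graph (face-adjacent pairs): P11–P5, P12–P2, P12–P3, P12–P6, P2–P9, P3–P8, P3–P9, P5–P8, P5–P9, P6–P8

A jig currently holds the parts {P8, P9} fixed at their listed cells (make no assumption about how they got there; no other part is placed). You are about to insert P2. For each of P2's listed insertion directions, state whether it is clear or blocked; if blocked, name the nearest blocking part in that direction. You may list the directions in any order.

-x: nearest on ray is P9@(0, -1, 0) ⇒ blocked
+x: ray from P2(1, -1, 0) has no placed part ⇒ clear

+x: clear; -x: blocked by P9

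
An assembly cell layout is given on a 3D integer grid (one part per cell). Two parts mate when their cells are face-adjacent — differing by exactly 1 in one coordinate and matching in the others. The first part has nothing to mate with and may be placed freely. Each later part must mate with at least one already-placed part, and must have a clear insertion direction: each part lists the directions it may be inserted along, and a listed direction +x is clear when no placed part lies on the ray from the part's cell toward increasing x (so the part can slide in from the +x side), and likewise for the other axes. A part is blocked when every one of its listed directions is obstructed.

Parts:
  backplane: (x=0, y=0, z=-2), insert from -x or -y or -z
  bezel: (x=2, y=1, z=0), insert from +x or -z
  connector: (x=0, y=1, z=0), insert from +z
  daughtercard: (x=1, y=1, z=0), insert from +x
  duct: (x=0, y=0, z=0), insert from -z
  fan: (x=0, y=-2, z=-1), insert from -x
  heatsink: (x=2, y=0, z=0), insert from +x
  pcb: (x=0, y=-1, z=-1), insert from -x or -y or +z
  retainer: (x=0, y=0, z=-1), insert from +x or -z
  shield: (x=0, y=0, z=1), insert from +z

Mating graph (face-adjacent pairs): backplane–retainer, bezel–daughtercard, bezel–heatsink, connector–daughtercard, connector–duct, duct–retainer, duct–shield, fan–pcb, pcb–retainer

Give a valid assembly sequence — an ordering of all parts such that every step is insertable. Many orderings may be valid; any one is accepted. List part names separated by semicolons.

1. daughtercard@(1, 1, 0) [+x clear] — {daughtercard}
2. connector@(0, 1, 0) [+z clear] — {connector, daughtercard}
3. bezel@(2, 1, 0) [+x clear] — {bezel, connector, daughtercard}
4. heatsink@(2, 0, 0) [+x clear] — {bezel, connector, daughtercard, heatsink}
5. duct@(0, 0, 0) [-z clear] — {bezel, connector, daughtercard, duct, heatsink}
6. retainer@(0, 0, -1) [+x clear] — {bezel, connector, daughtercard, duct, heatsink, retainer}
7. shield@(0, 0, 1) [+z clear] — {bezel, connector, daughtercard, duct, heatsink, retainer, shield}
8. pcb@(0, -1, -1) [-x clear] — {bezel, connector, daughtercard, duct, heatsink, pcb, retainer, shield}
9. fan@(0, -2, -1) [-x clear] — {bezel, connector, daughtercard, duct, fan, heatsink, pcb, retainer, shield}
10. backplane@(0, 0, -2) [-x clear] — {backplane, bezel, connector, daughtercard, duct, fan, heatsink, pcb, retainer, shield}

daughtercard; connector; bezel; heatsink; duct; retainer; shield; pcb; fan; backplane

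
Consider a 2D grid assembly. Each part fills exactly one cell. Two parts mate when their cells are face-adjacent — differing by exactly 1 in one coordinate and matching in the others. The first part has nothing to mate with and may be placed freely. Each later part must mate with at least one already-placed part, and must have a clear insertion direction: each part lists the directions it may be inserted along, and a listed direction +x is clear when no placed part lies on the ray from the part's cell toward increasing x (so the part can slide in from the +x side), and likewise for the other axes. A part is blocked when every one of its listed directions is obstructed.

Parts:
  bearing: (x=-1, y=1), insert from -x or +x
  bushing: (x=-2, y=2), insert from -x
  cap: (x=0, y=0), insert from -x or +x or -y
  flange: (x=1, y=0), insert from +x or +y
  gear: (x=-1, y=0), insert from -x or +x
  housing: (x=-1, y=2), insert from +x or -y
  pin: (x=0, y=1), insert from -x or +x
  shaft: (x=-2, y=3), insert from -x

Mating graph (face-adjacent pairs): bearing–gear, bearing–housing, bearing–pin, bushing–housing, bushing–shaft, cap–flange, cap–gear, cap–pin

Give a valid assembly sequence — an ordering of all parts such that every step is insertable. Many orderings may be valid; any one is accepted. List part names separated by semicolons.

1. bearing@(-1, 1) [-x clear] — {bearing}
2. housing@(-1, 2) [+x clear] — {bearing, housing}
3. gear@(-1, 0) [-x clear] — {bearing, gear, housing}
4. pin@(0, 1) [+x clear] — {bearing, gear, housing, pin}
5. cap@(0, 0) [+x clear] — {bearing, cap, gear, housing, pin}
6. flange@(1, 0) [+x clear] — {bearing, cap, flange, gear, housing, pin}
7. bushing@(-2, 2) [-x clear] — {bearing, bushing, cap, flange, gear, housing, pin}
8. shaft@(-2, 3) [-x clear] — {bearing, bushing, cap, flange, gear, housing, pin, shaft}

bearing; housing; gear; pin; cap; flange; bushing; shaft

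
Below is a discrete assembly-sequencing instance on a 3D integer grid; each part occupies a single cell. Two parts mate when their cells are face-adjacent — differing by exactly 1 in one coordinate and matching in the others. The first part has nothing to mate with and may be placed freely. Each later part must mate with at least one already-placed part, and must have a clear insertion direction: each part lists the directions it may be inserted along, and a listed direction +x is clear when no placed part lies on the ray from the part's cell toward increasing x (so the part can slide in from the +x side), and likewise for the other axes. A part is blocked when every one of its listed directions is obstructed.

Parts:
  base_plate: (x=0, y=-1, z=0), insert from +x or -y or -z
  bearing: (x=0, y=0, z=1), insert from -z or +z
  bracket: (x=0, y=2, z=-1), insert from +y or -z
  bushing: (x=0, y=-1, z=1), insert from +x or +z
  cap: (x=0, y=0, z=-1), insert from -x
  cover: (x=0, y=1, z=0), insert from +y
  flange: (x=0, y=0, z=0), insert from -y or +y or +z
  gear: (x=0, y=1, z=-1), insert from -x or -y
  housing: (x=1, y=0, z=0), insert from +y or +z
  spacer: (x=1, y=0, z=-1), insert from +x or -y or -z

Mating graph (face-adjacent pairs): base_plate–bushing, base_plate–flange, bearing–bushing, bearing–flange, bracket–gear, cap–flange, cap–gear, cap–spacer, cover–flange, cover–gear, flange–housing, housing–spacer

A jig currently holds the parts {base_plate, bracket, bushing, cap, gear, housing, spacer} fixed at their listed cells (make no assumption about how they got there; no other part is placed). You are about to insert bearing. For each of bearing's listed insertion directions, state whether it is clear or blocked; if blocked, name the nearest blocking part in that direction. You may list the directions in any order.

+z: clear; -z: blocked by cap

-z: nearest on ray is cap@(0, 0, -1) ⇒ blocked
+z: ray from bearing(0, 0, 1) has no placed part ⇒ clear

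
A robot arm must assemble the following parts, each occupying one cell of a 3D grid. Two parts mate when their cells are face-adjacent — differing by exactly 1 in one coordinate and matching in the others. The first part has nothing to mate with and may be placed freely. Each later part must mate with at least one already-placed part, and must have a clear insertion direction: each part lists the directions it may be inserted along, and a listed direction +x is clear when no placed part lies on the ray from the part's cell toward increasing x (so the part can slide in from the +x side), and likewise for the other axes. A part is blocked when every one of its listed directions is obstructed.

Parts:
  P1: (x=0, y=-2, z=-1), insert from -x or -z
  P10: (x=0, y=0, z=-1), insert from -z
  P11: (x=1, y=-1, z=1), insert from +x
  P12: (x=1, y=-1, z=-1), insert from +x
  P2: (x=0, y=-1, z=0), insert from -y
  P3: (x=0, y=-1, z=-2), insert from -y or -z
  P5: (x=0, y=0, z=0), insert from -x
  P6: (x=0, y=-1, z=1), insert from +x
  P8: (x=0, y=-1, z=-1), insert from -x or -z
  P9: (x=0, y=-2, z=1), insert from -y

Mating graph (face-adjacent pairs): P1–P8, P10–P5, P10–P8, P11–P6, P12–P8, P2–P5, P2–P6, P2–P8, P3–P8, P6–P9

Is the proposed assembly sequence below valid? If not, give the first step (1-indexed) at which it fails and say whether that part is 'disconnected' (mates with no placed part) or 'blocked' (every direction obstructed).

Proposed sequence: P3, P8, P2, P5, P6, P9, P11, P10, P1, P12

1. P3@(0, -1, -2) [-y clear] — {P3}
2. P8@(0, -1, -1) [-x clear] — {P3, P8}
3. P2@(0, -1, 0) [-y clear] — {P2, P3, P8}
4. P5@(0, 0, 0) [-x clear] — {P2, P3, P5, P8}
5. P6@(0, -1, 1) [+x clear] — {P2, P3, P5, P6, P8}
6. P9@(0, -2, 1) [-y clear] — {P2, P3, P5, P6, P8, P9}
7. P11@(1, -1, 1) [+x clear] — {P11, P2, P3, P5, P6, P8, P9}
8. P10@(0, 0, -1) [-z clear] — {P10, P11, P2, P3, P5, P6, P8, P9}
9. P1@(0, -2, -1) [-x clear] — {P1, P10, P11, P2, P3, P5, P6, P8, P9}
10. P12@(1, -1, -1) [+x clear] — {P1, P10, P11, P12, P2, P3, P5, P6, P8, P9}

Valid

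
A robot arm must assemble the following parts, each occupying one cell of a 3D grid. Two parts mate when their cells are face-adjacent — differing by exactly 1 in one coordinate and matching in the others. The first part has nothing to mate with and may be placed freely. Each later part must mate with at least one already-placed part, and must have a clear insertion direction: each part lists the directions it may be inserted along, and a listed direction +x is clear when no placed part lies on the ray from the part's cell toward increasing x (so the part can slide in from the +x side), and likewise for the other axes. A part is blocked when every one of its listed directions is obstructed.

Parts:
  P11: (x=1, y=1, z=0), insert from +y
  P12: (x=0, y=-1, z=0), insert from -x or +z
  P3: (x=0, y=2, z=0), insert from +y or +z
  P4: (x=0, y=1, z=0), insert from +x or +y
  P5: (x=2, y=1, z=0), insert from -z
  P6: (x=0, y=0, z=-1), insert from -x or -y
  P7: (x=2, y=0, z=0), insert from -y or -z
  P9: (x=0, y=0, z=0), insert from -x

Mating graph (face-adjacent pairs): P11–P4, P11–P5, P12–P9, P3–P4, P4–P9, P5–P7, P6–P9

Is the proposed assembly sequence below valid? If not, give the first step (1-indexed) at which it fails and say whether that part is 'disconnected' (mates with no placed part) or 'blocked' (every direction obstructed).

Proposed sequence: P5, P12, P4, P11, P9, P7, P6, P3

Invalid at step 2 (disconnected)

1. P5@(2, 1, 0) [-z clear] — {P5}
2. P12@(0, -1, 0) — no placed neighbour ⇒ disconnected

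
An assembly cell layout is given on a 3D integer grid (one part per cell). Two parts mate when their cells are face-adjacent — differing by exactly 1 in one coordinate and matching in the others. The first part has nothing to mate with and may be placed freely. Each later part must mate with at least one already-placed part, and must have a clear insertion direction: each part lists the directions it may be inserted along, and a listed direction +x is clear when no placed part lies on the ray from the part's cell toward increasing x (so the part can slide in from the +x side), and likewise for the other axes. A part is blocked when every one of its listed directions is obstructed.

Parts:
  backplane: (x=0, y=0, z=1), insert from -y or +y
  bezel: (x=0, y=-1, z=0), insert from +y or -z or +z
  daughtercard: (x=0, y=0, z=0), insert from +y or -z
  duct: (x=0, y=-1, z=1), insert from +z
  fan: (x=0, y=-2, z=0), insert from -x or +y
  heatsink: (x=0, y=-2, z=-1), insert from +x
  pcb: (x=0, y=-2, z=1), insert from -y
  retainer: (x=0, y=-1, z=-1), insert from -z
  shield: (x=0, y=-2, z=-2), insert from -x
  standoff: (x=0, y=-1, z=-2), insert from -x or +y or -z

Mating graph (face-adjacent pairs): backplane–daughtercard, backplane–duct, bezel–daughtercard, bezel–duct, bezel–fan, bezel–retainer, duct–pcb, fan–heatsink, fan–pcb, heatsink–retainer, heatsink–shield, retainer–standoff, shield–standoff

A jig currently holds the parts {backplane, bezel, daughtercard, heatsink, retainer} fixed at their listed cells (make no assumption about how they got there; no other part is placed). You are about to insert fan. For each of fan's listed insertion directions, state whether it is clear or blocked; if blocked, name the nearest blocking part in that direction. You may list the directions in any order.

-x: ray from fan(0, -2, 0) has no placed part ⇒ clear
+y: nearest on ray is bezel@(0, -1, 0) ⇒ blocked

+y: blocked by bezel; -x: clear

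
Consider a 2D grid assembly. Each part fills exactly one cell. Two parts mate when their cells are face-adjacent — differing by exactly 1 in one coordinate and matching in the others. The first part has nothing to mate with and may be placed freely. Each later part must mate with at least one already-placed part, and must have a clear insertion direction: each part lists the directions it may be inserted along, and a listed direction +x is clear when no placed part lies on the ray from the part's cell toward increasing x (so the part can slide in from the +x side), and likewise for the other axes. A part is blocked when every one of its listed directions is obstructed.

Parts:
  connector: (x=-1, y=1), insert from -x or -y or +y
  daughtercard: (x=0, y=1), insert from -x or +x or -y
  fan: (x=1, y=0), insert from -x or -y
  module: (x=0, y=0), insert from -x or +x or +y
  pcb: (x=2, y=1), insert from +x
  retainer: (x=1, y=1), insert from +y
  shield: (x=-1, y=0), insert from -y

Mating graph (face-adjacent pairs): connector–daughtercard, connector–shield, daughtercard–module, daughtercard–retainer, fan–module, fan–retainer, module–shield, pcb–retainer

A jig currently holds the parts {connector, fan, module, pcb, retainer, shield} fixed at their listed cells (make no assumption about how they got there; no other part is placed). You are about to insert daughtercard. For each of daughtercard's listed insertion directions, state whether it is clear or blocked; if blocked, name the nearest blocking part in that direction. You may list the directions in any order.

+x: blocked by retainer; -x: blocked by connector; -y: blocked by module

-x: nearest on ray is connector@(-1, 1) ⇒ blocked
+x: nearest on ray is retainer@(1, 1) ⇒ blocked
-y: nearest on ray is module@(0, 0) ⇒ blocked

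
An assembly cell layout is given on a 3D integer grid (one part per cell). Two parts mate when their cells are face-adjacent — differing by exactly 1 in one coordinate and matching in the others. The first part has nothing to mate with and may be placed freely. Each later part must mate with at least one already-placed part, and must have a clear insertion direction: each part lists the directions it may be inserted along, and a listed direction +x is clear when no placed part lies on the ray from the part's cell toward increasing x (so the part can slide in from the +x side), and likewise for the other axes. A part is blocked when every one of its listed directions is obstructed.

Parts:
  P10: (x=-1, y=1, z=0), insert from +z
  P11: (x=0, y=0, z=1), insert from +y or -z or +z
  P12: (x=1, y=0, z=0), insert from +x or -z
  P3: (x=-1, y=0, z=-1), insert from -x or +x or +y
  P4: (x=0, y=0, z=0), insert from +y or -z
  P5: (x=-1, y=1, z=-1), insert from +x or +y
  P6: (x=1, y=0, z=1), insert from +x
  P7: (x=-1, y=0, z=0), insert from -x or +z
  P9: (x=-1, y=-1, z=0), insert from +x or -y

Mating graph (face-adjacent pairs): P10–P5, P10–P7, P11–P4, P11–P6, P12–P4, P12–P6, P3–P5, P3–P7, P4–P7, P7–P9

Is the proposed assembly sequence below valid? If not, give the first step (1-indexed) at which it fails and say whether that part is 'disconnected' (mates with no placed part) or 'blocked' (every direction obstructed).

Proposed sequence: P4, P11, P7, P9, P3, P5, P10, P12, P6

Valid

1. P4@(0, 0, 0) [+y clear] — {P4}
2. P11@(0, 0, 1) [+y clear] — {P11, P4}
3. P7@(-1, 0, 0) [-x clear] — {P11, P4, P7}
4. P9@(-1, -1, 0) [+x clear] — {P11, P4, P7, P9}
5. P3@(-1, 0, -1) [-x clear] — {P11, P3, P4, P7, P9}
6. P5@(-1, 1, -1) [+x clear] — {P11, P3, P4, P5, P7, P9}
7. P10@(-1, 1, 0) [+z clear] — {P10, P11, P3, P4, P5, P7, P9}
8. P12@(1, 0, 0) [+x clear] — {P10, P11, P12, P3, P4, P5, P7, P9}
9. P6@(1, 0, 1) [+x clear] — {P10, P11, P12, P3, P4, P5, P6, P7, P9}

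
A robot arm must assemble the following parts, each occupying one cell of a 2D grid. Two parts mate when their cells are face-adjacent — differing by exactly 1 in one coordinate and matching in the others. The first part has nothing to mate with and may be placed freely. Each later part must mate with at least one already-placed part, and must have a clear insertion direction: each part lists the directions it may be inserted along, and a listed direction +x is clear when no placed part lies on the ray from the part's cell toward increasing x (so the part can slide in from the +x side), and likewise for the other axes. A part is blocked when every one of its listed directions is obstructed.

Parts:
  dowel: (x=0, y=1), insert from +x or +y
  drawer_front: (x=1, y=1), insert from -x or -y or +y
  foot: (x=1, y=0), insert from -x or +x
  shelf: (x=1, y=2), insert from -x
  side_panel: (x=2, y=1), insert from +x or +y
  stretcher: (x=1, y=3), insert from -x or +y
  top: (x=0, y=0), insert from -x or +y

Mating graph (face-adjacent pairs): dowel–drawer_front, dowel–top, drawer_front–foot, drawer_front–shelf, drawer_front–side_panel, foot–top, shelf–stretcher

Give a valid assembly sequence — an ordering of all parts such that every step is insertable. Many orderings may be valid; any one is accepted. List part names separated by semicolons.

shelf; drawer_front; stretcher; side_panel; foot; top; dowel

1. shelf@(1, 2) [-x clear] — {shelf}
2. drawer_front@(1, 1) [-x clear] — {drawer_front, shelf}
3. stretcher@(1, 3) [-x clear] — {drawer_front, shelf, stretcher}
4. side_panel@(2, 1) [+x clear] — {drawer_front, shelf, side_panel, stretcher}
5. foot@(1, 0) [-x clear] — {drawer_front, foot, shelf, side_panel, stretcher}
6. top@(0, 0) [-x clear] — {drawer_front, foot, shelf, side_panel, stretcher, top}
7. dowel@(0, 1) [+y clear] — {dowel, drawer_front, foot, shelf, side_panel, stretcher, top}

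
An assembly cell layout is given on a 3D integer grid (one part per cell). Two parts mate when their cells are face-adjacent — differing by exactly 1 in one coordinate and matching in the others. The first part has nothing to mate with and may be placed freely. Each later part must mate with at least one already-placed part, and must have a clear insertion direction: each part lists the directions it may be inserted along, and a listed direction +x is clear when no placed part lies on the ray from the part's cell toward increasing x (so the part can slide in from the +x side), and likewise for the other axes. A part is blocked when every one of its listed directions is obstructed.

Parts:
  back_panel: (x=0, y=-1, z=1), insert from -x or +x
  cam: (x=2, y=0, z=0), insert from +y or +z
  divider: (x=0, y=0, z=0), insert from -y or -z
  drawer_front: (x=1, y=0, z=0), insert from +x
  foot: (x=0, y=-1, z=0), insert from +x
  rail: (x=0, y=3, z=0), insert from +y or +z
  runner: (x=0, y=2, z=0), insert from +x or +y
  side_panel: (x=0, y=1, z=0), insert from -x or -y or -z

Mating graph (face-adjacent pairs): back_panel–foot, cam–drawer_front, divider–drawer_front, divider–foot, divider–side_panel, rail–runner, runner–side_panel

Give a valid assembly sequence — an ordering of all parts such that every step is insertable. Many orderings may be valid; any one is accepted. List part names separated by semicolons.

back_panel; foot; divider; drawer_front; cam; side_panel; runner; rail

1. back_panel@(0, -1, 1) [-x clear] — {back_panel}
2. foot@(0, -1, 0) [+x clear] — {back_panel, foot}
3. divider@(0, 0, 0) [-z clear] — {back_panel, divider, foot}
4. drawer_front@(1, 0, 0) [+x clear] — {back_panel, divider, drawer_front, foot}
5. cam@(2, 0, 0) [+y clear] — {back_panel, cam, divider, drawer_front, foot}
6. side_panel@(0, 1, 0) [-x clear] — {back_panel, cam, divider, drawer_front, foot, side_panel}
7. runner@(0, 2, 0) [+x clear] — {back_panel, cam, divider, drawer_front, foot, runner, side_panel}
8. rail@(0, 3, 0) [+y clear] — {back_panel, cam, divider, drawer_front, foot, rail, runner, side_panel}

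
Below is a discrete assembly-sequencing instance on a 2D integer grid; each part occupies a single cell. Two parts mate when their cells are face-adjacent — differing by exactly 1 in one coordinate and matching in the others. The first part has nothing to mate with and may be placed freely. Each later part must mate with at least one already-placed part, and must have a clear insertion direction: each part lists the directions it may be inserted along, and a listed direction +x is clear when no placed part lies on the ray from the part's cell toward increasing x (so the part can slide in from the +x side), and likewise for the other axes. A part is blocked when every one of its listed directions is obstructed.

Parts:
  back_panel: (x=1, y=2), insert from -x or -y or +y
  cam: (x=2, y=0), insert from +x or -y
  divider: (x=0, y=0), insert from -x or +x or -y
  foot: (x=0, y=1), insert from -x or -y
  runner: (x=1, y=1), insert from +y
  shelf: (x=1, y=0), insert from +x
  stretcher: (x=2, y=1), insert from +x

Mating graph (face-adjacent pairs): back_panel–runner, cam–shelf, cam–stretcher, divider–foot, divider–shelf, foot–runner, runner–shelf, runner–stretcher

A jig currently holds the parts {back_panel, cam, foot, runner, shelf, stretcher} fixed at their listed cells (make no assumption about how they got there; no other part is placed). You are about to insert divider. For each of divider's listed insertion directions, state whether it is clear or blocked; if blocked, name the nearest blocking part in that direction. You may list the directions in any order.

-x: ray from divider(0, 0) has no placed part ⇒ clear
+x: nearest on ray is shelf@(1, 0) ⇒ blocked
-y: ray from divider(0, 0) has no placed part ⇒ clear

+x: blocked by shelf; -x: clear; -y: clear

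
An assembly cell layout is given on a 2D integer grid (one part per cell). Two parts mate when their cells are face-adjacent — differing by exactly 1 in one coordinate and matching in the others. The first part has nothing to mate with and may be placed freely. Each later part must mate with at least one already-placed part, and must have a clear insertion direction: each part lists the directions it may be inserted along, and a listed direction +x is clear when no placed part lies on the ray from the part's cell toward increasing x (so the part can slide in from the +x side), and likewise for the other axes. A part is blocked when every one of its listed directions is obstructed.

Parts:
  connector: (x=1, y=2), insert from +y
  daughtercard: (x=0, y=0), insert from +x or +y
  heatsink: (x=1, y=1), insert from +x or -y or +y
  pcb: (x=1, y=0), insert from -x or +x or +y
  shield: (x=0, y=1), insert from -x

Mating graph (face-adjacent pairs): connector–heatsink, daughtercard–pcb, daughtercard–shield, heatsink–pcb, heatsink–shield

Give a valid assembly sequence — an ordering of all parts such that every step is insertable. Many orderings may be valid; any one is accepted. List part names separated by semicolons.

daughtercard; pcb; heatsink; connector; shield

1. daughtercard@(0, 0) [+x clear] — {daughtercard}
2. pcb@(1, 0) [+x clear] — {daughtercard, pcb}
3. heatsink@(1, 1) [+x clear] — {daughtercard, heatsink, pcb}
4. connector@(1, 2) [+y clear] — {connector, daughtercard, heatsink, pcb}
5. shield@(0, 1) [-x clear] — {connector, daughtercard, heatsink, pcb, shield}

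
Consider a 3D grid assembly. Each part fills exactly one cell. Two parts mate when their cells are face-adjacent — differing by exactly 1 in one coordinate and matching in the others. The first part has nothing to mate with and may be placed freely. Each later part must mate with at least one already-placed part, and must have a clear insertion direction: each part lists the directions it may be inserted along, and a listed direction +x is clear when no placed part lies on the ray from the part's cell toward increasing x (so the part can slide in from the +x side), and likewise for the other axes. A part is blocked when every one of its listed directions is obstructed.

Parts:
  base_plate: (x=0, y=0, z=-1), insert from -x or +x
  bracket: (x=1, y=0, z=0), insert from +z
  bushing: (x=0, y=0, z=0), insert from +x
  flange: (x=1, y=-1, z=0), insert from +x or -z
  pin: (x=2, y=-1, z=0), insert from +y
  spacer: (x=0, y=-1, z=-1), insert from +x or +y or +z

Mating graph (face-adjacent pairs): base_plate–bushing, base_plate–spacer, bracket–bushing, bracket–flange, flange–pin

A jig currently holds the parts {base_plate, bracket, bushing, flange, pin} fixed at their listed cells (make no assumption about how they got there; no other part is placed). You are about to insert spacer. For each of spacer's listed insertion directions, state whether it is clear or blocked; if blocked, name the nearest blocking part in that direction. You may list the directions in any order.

+x: ray from spacer(0, -1, -1) has no placed part ⇒ clear
+y: nearest on ray is base_plate@(0, 0, -1) ⇒ blocked
+z: ray from spacer(0, -1, -1) has no placed part ⇒ clear

+x: clear; +y: blocked by base_plate; +z: clear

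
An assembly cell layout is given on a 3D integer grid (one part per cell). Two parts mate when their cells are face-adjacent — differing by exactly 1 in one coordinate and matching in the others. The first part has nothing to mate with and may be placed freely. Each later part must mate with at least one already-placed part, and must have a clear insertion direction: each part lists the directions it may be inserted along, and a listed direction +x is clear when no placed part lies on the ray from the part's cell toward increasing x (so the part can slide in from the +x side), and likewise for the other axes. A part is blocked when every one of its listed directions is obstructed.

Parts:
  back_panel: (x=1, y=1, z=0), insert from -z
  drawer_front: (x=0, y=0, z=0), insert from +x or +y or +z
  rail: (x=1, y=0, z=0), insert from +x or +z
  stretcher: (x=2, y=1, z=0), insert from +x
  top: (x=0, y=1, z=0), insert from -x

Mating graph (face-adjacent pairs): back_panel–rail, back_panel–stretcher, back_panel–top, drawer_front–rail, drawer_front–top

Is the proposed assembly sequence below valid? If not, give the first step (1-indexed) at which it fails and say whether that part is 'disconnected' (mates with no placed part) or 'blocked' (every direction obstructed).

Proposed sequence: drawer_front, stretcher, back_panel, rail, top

1. drawer_front@(0, 0, 0) [+x clear] — {drawer_front}
2. stretcher@(2, 1, 0) — no placed neighbour ⇒ disconnected

Invalid at step 2 (disconnected)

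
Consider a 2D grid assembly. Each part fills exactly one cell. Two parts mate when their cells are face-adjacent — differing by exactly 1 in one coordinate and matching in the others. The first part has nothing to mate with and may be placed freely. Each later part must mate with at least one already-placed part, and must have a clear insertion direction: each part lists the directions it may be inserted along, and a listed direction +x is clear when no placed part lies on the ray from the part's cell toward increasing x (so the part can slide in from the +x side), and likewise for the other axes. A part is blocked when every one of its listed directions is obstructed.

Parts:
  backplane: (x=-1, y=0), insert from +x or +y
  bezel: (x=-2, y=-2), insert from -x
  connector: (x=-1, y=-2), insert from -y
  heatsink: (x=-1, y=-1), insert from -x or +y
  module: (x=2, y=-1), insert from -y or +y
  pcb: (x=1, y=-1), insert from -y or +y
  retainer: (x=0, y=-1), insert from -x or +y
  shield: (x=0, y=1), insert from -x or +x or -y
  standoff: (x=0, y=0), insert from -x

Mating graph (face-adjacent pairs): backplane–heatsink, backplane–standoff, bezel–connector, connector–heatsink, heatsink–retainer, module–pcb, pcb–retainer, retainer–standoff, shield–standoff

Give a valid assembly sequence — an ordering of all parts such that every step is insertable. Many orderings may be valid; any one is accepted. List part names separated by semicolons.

1. shield@(0, 1) [-x clear] — {shield}
2. standoff@(0, 0) [-x clear] — {shield, standoff}
3. backplane@(-1, 0) [+y clear] — {backplane, shield, standoff}
4. retainer@(0, -1) [-x clear] — {backplane, retainer, shield, standoff}
5. pcb@(1, -1) [-y clear] — {backplane, pcb, retainer, shield, standoff}
6. module@(2, -1) [-y clear] — {backplane, module, pcb, retainer, shield, standoff}
7. heatsink@(-1, -1) [-x clear] — {backplane, heatsink, module, pcb, retainer, shield, standoff}
8. connector@(-1, -2) [-y clear] — {backplane, connector, heatsink, module, pcb, retainer, shield, standoff}
9. bezel@(-2, -2) [-x clear] — {backplane, bezel, connector, heatsink, module, pcb, retainer, shield, standoff}

shield; standoff; backplane; retainer; pcb; module; heatsink; connector; bezel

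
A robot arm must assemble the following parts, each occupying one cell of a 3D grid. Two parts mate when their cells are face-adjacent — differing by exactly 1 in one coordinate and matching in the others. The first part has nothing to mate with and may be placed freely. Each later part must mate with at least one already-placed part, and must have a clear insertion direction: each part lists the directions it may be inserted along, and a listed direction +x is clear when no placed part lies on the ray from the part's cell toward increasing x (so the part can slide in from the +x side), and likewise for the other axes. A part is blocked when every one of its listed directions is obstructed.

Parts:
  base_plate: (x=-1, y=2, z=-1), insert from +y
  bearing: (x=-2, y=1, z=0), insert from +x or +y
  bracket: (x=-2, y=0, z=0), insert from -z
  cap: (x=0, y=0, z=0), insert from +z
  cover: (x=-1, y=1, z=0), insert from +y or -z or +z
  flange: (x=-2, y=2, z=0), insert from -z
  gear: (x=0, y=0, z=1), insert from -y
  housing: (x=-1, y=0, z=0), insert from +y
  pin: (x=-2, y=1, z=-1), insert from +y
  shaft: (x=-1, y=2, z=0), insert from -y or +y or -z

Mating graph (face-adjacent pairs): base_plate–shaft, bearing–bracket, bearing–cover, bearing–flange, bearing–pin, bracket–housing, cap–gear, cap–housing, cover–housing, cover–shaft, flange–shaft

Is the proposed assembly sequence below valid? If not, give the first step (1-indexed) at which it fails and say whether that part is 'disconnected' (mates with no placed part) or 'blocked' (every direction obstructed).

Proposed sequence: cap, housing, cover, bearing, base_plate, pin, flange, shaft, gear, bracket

Invalid at step 5 (disconnected)

1. cap@(0, 0, 0) [+z clear] — {cap}
2. housing@(-1, 0, 0) [+y clear] — {cap, housing}
3. cover@(-1, 1, 0) [+y clear] — {cap, cover, housing}
4. bearing@(-2, 1, 0) [+y clear] — {bearing, cap, cover, housing}
5. base_plate@(-1, 2, -1) — no placed neighbour ⇒ disconnected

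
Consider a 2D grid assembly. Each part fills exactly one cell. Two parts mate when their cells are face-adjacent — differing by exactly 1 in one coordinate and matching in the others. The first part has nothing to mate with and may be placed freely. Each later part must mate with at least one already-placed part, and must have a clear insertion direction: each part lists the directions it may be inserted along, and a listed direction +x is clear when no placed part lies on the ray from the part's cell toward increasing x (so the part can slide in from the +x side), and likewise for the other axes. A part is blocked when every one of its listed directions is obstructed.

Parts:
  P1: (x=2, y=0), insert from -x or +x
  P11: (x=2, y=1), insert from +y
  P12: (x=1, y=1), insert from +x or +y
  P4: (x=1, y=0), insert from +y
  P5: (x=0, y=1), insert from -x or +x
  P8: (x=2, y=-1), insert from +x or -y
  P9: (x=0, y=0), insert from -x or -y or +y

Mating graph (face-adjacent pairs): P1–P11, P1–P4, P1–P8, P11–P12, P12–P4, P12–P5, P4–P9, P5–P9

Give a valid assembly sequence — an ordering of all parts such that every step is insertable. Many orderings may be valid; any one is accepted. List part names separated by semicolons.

1. P5@(0, 1) [-x clear] — {P5}
2. P9@(0, 0) [-x clear] — {P5, P9}
3. P4@(1, 0) [+y clear] — {P4, P5, P9}
4. P1@(2, 0) [+x clear] — {P1, P4, P5, P9}
5. P11@(2, 1) [+y clear] — {P1, P11, P4, P5, P9}
6. P8@(2, -1) [+x clear] — {P1, P11, P4, P5, P8, P9}
7. P12@(1, 1) [+y clear] — {P1, P11, P12, P4, P5, P8, P9}

P5; P9; P4; P1; P11; P8; P12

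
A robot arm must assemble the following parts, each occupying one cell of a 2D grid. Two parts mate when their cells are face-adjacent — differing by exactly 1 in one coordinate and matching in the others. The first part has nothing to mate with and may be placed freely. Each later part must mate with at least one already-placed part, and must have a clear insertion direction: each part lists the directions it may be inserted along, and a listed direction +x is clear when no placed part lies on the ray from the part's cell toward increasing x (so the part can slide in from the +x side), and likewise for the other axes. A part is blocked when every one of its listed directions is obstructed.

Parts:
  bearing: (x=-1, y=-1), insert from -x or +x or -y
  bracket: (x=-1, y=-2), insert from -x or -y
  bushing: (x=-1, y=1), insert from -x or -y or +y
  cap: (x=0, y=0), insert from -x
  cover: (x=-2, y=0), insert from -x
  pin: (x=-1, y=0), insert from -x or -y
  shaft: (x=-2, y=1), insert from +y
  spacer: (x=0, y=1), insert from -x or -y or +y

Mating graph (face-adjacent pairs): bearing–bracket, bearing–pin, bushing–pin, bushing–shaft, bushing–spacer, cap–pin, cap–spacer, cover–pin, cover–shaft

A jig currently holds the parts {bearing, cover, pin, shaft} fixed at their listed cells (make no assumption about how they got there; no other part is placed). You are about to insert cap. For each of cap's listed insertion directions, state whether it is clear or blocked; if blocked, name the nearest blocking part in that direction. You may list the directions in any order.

-x: blocked by pin

-x: nearest on ray is pin@(-1, 0) ⇒ blocked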